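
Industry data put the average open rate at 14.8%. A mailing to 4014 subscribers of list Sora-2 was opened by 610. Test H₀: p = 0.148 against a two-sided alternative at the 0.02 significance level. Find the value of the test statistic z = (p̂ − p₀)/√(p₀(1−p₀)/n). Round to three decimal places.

p̂ = 610/4014 = 0.151968.
Standard error under H₀: √(0.148×0.852/4014) = 0.005605.
z = (0.151968 − 0.148)/0.005605 = 0.003968/0.005605 = 0.708.
p-value = 2·P(Z > 0.708) ≈ 0.4790; since p > α = 0.02, fail to reject H₀.

z = 0.708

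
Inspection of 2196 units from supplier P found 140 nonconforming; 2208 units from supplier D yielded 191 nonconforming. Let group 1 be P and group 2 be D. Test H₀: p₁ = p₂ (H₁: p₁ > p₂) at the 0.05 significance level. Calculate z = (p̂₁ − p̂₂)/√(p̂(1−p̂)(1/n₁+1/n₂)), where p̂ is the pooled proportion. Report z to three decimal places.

p̂₁ = 140/2196 = 0.063752, p̂₂ = 191/2208 = 0.086504.
Pooled p̂ = (140+191)/(2196+2208) = 331/4404 = 0.075159.
SE = √(p̂(1−p̂)(1/n₁+1/n₂)) = √(0.075159·0.924841·0.000908272) = √(6.31341e-05) = 0.007946.
z = (0.063752 − 0.086504)/0.007946 = -0.022752/0.007946 = -2.863.
p-value = P(Z > -2.863) ≈ 0.9979. With α = 0.05, fail to reject H₀.

z = -2.863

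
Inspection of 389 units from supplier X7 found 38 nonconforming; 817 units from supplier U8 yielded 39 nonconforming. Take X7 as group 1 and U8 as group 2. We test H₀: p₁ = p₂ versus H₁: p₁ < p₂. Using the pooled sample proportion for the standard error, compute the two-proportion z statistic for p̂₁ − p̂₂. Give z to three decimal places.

p̂₁ = 38/389 = 0.09769, p̂₂ = 39/817 = 0.04774.
Pooled p̂ = (38+39)/(389+817) = 77/1206 = 0.06385.
SE = √(0.0597709 × 0.00379468) = 0.01506.
z = (0.09769 − 0.04774)/0.01506 = 0.04995/0.01506 = 3.317.
p-value = P(Z < 3.317) ≈ 0.9995.

z = 3.317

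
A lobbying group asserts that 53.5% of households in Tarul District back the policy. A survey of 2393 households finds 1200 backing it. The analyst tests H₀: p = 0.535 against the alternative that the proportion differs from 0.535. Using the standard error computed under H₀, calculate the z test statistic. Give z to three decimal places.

z = -3.289

p̂ = 1200/2393 ≈ 0.501463.
Under H₀, SE = √(0.535·0.465/2393) = √(0.000103959) = 0.010196.
z = (0.501463 − 0.535)/0.010196 = -0.033537/0.010196 = -3.289.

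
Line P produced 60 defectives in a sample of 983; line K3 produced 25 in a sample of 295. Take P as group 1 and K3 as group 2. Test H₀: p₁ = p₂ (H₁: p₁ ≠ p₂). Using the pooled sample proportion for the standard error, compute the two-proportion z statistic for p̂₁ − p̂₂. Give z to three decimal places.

p̂₁ = 60/983 ≈ 0.06104, p̂₂ = 25/295 ≈ 0.08475.
Pooled p̂ = (60+25)/(983+295) = 85/1278 = 0.06651.
SE = √(0.0620866 × 0.00440712) = 0.01654.
z = (0.06104 − 0.08475)/0.01654 = -0.02371/0.01654 = -1.433.

z = -1.433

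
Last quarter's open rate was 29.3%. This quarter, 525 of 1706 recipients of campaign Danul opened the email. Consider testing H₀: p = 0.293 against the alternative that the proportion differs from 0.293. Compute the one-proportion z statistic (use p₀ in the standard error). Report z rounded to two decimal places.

z = 1.34

p̂ = 525/1706 ≈ 0.3077.
Standard error under H₀: √(0.293×0.707/1706) = 0.0110.
z = (0.3077 − 0.293)/0.0110 = 0.0147/0.0110 = 1.34.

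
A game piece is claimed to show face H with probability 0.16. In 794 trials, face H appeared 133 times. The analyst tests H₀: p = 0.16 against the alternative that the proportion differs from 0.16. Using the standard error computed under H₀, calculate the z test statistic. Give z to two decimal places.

p̂ = 133/794 = 0.1675.
Under H₀, SE = √(0.16·0.84/794) = √(0.00016927) = 0.0130.
z = (0.1675 − 0.16)/0.0130 = 0.0075/0.0130 = 0.58.
p-value = 2·P(Z > 0.577) ≈ 0.5640.

z = 0.58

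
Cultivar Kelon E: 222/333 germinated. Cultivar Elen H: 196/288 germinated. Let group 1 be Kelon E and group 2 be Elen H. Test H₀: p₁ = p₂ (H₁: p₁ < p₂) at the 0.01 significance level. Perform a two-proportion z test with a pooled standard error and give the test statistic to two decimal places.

z = -0.37

p̂₁ = 222/333 ≈ 0.6667, p̂₂ = 196/288 ≈ 0.6806.
Pooled p̂ = (222+196)/(333+288) = 418/621 = 0.6731.
SE = √(0.220034 × 0.00647523) = 0.0377.
z = (0.6667 − 0.6806)/0.0377 = -0.0139/0.0377 = -0.37.
p-value = P(Z < -0.368) ≈ 0.3565, so at α = 0.01 we fail to reject H₀.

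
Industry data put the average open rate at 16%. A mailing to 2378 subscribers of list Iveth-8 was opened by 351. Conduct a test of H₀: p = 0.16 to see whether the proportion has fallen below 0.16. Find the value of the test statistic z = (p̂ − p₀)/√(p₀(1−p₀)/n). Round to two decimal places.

p̂ = 351/2378 ≈ 0.1476.
SE = √(p₀(1−p₀)/n) = √(0.1344/2378) = 0.0075.
z = (0.1476 − 0.16)/0.0075 = -0.0124/0.0075 = -1.65.

z = -1.65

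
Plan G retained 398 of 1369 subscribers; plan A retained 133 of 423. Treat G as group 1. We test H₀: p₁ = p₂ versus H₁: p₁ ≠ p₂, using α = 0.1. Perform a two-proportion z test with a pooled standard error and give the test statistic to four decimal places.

p̂₁ = 398/1369 = 0.290723, p̂₂ = 133/423 = 0.314421.
Pooled p̂ = (398+133)/(1369+423) = 531/1792 = 0.296317.
SE = √(p̂(1−p̂)(1/n₁+1/n₂)) = √(0.296317·0.703683·0.00309453) = √(0.00064525) = 0.025402.
z = (0.290723 − 0.314421)/0.025402 = -0.023698/0.025402 = -0.9329.
p-value = 2·P(Z > 0.933) ≈ 0.3509, so at α = 0.1 we fail to reject H₀.

z = -0.9329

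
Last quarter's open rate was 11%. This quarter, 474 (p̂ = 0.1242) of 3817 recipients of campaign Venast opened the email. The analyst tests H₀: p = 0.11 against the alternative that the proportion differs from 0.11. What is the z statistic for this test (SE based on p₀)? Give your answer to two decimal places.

z = 2.80

p̂ = 474/3817 ≈ 0.12418.
SE = √(p₀(1−p₀)/n) = √(0.0979/3817) = 0.00506.
z = (0.12418 − 0.11)/0.00506 = 0.01418/0.00506 = 2.80.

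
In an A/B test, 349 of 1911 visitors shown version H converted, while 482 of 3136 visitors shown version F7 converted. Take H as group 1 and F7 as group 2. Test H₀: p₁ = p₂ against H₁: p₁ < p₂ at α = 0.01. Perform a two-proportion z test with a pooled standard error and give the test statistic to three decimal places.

z = 2.688

p̂₁ = 349/1911 = 0.182627, p̂₂ = 482/3136 = 0.153699.
Pooled p̂ = (349+482)/(1911+3136) = 831/5047 = 0.164652.
SE = √(p̂(1−p̂)(1/n₁+1/n₂)) = √(0.164652·0.835348·0.000842164) = √(0.000115833) = 0.010763.
z = (0.182627 − 0.153699)/0.010763 = 0.028928/0.010763 = 2.688.
p-value = P(Z < 2.688) ≈ 0.9964. With α = 0.01, fail to reject H₀.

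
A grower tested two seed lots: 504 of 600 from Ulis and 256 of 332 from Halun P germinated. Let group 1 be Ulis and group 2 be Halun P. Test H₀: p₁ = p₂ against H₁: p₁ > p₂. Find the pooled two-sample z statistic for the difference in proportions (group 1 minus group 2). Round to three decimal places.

p̂₁ = 504/600 = 0.840000, p̂₂ = 256/332 = 0.771084.
Pooled p̂ = (504+256)/(600+332) = 760/932 = 0.815451.
SE = √(0.150491 × 0.00467871) = 0.026535.
z = (0.840000 − 0.771084)/0.026535 = 0.068916/0.026535 = 2.597.

z = 2.597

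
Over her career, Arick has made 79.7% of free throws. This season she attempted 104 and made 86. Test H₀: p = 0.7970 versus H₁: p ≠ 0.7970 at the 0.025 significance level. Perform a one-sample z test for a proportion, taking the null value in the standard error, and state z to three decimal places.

z = 0.759

p̂ = 86/104 = 0.82692.
Under H₀, SE = √(0.797·0.203/104) = √(0.00155568) = 0.03944.
z = (0.82692 − 0.797)/0.03944 = 0.02992/0.03944 = 0.759.
p-value = 2·P(Z > 0.759) ≈ 0.4481. With α = 0.025, fail to reject H₀.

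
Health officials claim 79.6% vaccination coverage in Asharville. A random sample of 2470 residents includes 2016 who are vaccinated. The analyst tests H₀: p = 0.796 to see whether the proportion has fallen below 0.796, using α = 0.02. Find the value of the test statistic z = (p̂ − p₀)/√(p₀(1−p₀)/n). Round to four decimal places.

z = 2.4906

p̂ = 2016/2470 ≈ 0.816194.
Under H₀, SE = √(0.796·0.204/2470) = √(6.57425e-05) = 0.008108.
z = (0.816194 − 0.796)/0.008108 = 0.020194/0.008108 = 2.4906.
p-value = P(Z < 2.491) ≈ 0.9936. With α = 0.02, fail to reject H₀.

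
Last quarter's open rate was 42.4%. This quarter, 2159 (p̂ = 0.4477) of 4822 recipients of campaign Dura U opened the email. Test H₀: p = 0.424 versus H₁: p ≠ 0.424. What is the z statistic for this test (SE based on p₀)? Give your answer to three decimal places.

p̂ = 2159/4822 = 0.447740.
Standard error under H₀: √(0.424×0.576/4822) = 0.007117.
z = (0.447740 − 0.424)/0.007117 = 0.023740/0.007117 = 3.336.

z = 3.336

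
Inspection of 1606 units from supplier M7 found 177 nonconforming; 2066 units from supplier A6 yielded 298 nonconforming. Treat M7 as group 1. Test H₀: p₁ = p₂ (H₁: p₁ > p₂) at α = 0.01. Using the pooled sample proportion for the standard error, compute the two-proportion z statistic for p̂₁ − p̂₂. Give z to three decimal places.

z = -3.048

p̂₁ = 177/1606 ≈ 0.110212, p̂₂ = 298/2066 ≈ 0.144240.
Pooled p̂ = (177+298)/(1606+2066) = 475/3672 = 0.129357.
SE = √(p̂(1−p̂)(1/n₁+1/n₂)) = √(0.129357·0.870643·0.00110669) = √(0.00012464) = 0.011164.
z = (0.110212 − 0.144240)/0.011164 = -0.034028/0.011164 = -3.048.
p-value = P(Z > -3.048) ≈ 0.9988. With α = 0.01, fail to reject H₀.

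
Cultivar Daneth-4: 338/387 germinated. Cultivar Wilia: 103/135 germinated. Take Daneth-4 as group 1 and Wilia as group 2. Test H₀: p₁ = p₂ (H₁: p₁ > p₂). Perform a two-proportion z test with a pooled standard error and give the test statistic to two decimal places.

p̂₁ = 338/387 ≈ 0.8734, p̂₂ = 103/135 ≈ 0.7630.
Pooled p̂ = (338+103)/(387+135) = 441/522 = 0.8448.
SE = √(0.131094 × 0.00999139) = 0.0362.
z = (0.8734 − 0.7630)/0.0362 = 0.1104/0.0362 = 3.05.
p-value = P(Z > 3.051) ≈ 0.0011.

z = 3.05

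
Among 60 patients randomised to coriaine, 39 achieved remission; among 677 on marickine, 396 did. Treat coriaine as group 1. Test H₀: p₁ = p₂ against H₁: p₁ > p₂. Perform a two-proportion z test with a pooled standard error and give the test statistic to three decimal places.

p̂₁ = 39/60 ≈ 0.65000, p̂₂ = 396/677 ≈ 0.58493.
Pooled p̂ = (39+396)/(60+677) = 435/737 = 0.59023.
SE = √(p̂(1−p̂)(1/n₁+1/n₂)) = √(0.59023·0.40977·0.0181438) = √(0.00438822) = 0.06624.
z = (0.65000 − 0.58493)/0.06624 = 0.06507/0.06624 = 0.982.
p-value = P(Z > 0.982) ≈ 0.1630.

z = 0.982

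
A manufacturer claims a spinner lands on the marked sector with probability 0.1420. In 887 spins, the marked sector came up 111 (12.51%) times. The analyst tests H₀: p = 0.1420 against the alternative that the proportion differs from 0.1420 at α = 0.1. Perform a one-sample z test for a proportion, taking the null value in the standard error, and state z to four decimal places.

p̂ = 111/887 ≈ 0.125141.
Standard error under H₀: √(0.142×0.858/887) = 0.011720.
z = (0.125141 − 0.142)/0.011720 = -0.016859/0.011720 = -1.4385.
Two-sided p-value ≈ 2·Φ(−1.438) = 0.1503. With α = 0.1, fail to reject H₀.

z = -1.4385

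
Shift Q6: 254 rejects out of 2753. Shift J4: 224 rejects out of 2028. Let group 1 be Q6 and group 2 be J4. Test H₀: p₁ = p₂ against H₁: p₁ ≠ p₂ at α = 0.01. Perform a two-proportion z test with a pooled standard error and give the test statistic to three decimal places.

p̂₁ = 254/2753 ≈ 0.09226, p̂₂ = 224/2028 ≈ 0.11045.
Pooled p̂ = (254+224)/(2753+2028) = 478/4781 = 0.09998.
SE = √(p̂(1−p̂)(1/n₁+1/n₂)) = √(0.09998·0.90002·0.000856337) = √(7.7056e-05) = 0.00878.
z = (0.09226 − 0.11045)/0.00878 = -0.01819/0.00878 = -2.072.
Two-sided p-value ≈ 2·Φ(−2.072) = 0.0382. With α = 0.01, fail to reject H₀.

z = -2.072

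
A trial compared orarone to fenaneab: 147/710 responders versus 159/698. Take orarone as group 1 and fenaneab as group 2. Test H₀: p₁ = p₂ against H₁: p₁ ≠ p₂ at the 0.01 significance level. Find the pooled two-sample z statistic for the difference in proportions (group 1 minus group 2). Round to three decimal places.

p̂₁ = 147/710 = 0.20704, p̂₂ = 159/698 = 0.22779.
Pooled p̂ = (147+159)/(710+698) = 306/1408 = 0.21733.
SE = √(p̂(1−p̂)(1/n₁+1/n₂)) = √(0.21733·0.78267·0.00284112) = √(0.000483266) = 0.02198.
z = (0.20704 − 0.22779)/0.02198 = -0.02075/0.02198 = -0.944.
p-value = 2·P(Z > 0.944) ≈ 0.3452, so at α = 0.01 we fail to reject H₀.

z = -0.944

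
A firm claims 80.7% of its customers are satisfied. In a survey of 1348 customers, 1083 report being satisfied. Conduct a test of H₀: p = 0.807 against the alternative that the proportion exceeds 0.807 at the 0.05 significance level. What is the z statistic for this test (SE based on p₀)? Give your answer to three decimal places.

p̂ = 1083/1348 ≈ 0.80341.
SE = √(p₀(1−p₀)/n) = √(0.15575/1348) = 0.01075.
z = (0.80341 − 0.807)/0.01075 = -0.00359/0.01075 = -0.334.
p-value = P(Z > -0.334) ≈ 0.6307, so at α = 0.05 we fail to reject H₀.

z = -0.334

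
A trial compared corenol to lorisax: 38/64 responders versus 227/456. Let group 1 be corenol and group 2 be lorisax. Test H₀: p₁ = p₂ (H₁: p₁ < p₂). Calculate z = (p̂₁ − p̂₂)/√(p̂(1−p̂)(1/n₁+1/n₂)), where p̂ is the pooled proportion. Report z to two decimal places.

p̂₁ = 38/64 ≈ 0.5938, p̂₂ = 227/456 ≈ 0.4978.
Pooled p̂ = (38+227)/(64+456) = 265/520 = 0.5096.
SE = √(p̂(1−p̂)(1/n₁+1/n₂)) = √(0.5096·0.4904·0.017818) = √(0.00445285) = 0.0667.
z = (0.5938 − 0.4978)/0.0667 = 0.0960/0.0667 = 1.44.

z = 1.44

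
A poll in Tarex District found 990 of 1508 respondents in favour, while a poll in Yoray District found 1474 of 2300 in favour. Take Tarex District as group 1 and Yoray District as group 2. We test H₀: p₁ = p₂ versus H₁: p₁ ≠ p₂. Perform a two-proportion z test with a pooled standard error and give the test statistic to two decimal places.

p̂₁ = 990/1508 ≈ 0.6565, p̂₂ = 1474/2300 ≈ 0.6409.
Pooled p̂ = (990+1474)/(1508+2300) = 2464/3808 = 0.6471.
SE = √(0.228374 × 0.00109791) = 0.0158.
z = (0.6565 − 0.6409)/0.0158 = 0.0156/0.0158 = 0.99.
Two-sided p-value ≈ 2·Φ(−0.987) = 0.3236.

z = 0.99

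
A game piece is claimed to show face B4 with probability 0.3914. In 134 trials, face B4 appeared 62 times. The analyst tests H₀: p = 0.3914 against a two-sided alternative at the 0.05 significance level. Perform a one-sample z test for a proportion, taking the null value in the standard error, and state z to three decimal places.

z = 1.691

p̂ = 62/134 = 0.46269.
SE = √(p₀(1−p₀)/n) = √(0.23821/134) = 0.04216.
z = (0.46269 − 0.3914)/0.04216 = 0.07129/0.04216 = 1.691.
Two-sided p-value ≈ 2·Φ(−1.691) = 0.0909, so at α = 0.05 we fail to reject H₀.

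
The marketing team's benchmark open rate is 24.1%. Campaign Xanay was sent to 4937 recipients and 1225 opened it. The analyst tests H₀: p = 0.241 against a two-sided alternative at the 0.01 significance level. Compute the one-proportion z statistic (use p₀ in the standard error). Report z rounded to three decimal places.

z = 1.171

p̂ = 1225/4937 ≈ 0.24813.
SE = √(p₀(1−p₀)/n) = √(0.18292/4937) = 0.00609.
z = (0.24813 − 0.241)/0.00609 = 0.00713/0.00609 = 1.171.
Two-sided p-value ≈ 2·Φ(−1.171) = 0.2417; since p > α = 0.01, fail to reject H₀.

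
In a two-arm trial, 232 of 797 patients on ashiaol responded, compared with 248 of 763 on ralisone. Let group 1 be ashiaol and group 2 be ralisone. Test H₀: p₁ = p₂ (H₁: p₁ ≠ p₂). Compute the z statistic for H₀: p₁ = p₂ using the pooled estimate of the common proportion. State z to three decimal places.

z = -1.452

p̂₁ = 232/797 ≈ 0.29109, p̂₂ = 248/763 ≈ 0.32503.
Pooled p̂ = (232+248)/(797+763) = 480/1560 = 0.30769.
SE = √(0.213018 × 0.00256532) = 0.02338.
z = (0.29109 − 0.32503)/0.02338 = -0.03394/0.02338 = -1.452.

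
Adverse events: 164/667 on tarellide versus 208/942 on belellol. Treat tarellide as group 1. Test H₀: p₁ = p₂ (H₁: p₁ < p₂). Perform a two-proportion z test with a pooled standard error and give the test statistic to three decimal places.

z = 1.175

p̂₁ = 164/667 = 0.24588, p̂₂ = 208/942 = 0.22081.
Pooled p̂ = (164+208)/(667+942) = 372/1609 = 0.23120.
SE = √(0.177746 × 0.00256082) = 0.02133.
z = (0.24588 − 0.22081)/0.02133 = 0.02507/0.02133 = 1.175.
p-value = P(Z < 1.175) ≈ 0.8800.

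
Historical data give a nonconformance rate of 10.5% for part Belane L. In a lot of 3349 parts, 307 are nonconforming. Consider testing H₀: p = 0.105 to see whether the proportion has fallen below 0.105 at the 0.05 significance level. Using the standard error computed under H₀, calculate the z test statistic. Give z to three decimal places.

z = -2.517

p̂ = 307/3349 ≈ 0.091669.
SE = √(p₀(1−p₀)/n) = √(0.093975/3349) = 0.005297.
z = (0.091669 − 0.105)/0.005297 = -0.013331/0.005297 = -2.517.
p-value = P(Z < -2.517) ≈ 0.0059. With α = 0.05, reject H₀.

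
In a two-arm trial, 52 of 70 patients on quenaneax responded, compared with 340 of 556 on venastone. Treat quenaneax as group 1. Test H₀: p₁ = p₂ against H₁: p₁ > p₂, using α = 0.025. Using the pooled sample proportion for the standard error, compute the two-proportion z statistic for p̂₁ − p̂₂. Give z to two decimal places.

z = 2.14

p̂₁ = 52/70 ≈ 0.7429, p̂₂ = 340/556 ≈ 0.6115.
Pooled p̂ = (52+340)/(70+556) = 392/626 = 0.6262.
SE = √(p̂(1−p̂)(1/n₁+1/n₂)) = √(0.6262·0.3738·0.0160843) = √(0.00376491) = 0.0614.
z = (0.7429 − 0.6115)/0.0614 = 0.1314/0.0614 = 2.14.
p-value = P(Z > 2.141) ≈ 0.0162, so at α = 0.025 we reject H₀.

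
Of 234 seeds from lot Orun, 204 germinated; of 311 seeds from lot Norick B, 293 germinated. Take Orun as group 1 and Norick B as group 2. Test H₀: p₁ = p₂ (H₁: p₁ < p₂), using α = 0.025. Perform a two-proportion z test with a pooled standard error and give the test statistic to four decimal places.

z = -2.8676

p̂₁ = 204/234 = 0.871795, p̂₂ = 293/311 = 0.942122.
Pooled p̂ = (204+293)/(234+311) = 497/545 = 0.911927.
SE = √(0.0803165 × 0.00748894) = 0.024525.
z = (0.871795 − 0.942122)/0.024525 = -0.070327/0.024525 = -2.8676.
p-value = P(Z < -2.868) ≈ 0.0021, so at α = 0.025 we reject H₀.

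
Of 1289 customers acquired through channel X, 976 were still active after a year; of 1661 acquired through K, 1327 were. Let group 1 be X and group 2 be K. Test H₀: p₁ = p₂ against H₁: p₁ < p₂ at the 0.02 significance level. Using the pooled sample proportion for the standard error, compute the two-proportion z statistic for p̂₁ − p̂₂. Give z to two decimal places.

z = -2.72

p̂₁ = 976/1289 = 0.75718, p̂₂ = 1327/1661 = 0.79892.
Pooled p̂ = (976+1327)/(1289+1661) = 2303/2950 = 0.78068.
SE = √(p̂(1−p̂)(1/n₁+1/n₂)) = √(0.78068·0.21932·0.00137784) = √(0.000235914) = 0.01536.
z = (0.75718 − 0.79892)/0.01536 = -0.04174/0.01536 = -2.72.
p-value = P(Z < -2.718) ≈ 0.0033; since p < α = 0.02, reject H₀.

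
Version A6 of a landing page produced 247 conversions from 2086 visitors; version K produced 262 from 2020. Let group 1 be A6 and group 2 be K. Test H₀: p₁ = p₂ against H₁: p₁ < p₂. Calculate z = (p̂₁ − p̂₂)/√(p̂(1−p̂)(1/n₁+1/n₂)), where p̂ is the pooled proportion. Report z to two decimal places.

p̂₁ = 247/2086 ≈ 0.1184, p̂₂ = 262/2020 ≈ 0.1297.
Pooled p̂ = (247+262)/(2086+2020) = 509/4106 = 0.1240.
SE = √(p̂(1−p̂)(1/n₁+1/n₂)) = √(0.1240·0.8760·0.000974436) = √(0.000105821) = 0.0103.
z = (0.1184 − 0.1297)/0.0103 = -0.0113/0.0103 = -1.10.
p-value = P(Z < -1.098) ≈ 0.1361.

z = -1.10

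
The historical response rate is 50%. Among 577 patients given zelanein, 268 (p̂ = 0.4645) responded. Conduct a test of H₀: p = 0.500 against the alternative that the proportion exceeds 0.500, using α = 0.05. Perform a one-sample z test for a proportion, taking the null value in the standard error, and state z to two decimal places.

z = -1.71

p̂ = 268/577 = 0.4645.
SE = √(p₀(1−p₀)/n) = √(0.25/577) = 0.0208.
z = (0.4645 − 0.5)/0.0208 = -0.0355/0.0208 = -1.71.
p-value = P(Z > -1.707) ≈ 0.9561, so at α = 0.05 we fail to reject H₀.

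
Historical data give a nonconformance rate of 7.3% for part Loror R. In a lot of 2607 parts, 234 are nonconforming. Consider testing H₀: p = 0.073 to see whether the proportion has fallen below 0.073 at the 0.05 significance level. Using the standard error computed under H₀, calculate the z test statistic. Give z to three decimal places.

p̂ = 234/2607 ≈ 0.089758.
Under H₀, SE = √(0.073·0.927/2607) = √(2.59574e-05) = 0.005095.
z = (0.089758 − 0.073)/0.005095 = 0.016758/0.005095 = 3.289.
p-value = P(Z < 3.289) ≈ 0.9995; since p > α = 0.05, fail to reject H₀.

z = 3.289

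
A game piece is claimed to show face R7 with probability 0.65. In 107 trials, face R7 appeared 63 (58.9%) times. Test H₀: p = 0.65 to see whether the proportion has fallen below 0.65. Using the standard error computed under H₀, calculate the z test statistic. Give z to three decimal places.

z = -1.328

p̂ = 63/107 ≈ 0.588785.
SE = √(p₀(1−p₀)/n) = √(0.2275/107) = 0.046110.
z = (0.588785 − 0.65)/0.046110 = -0.061215/0.046110 = -1.328.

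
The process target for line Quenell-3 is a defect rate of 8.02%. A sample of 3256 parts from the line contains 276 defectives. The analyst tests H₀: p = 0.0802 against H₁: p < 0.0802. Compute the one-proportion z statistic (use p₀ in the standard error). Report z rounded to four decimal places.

p̂ = 276/3256 = 0.0847666.
SE = √(p₀(1−p₀)/n) = √(0.073768/3256) = 0.0047598.
z = (0.0847666 − 0.0802)/0.0047598 = 0.0045666/0.0047598 = 0.9594.

z = 0.9594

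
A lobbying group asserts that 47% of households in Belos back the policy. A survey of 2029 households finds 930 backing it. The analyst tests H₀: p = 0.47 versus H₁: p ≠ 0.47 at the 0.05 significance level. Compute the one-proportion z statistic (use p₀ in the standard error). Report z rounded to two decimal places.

p̂ = 930/2029 ≈ 0.4584.
SE = √(p₀(1−p₀)/n) = √(0.2491/2029) = 0.0111.
z = (0.4584 − 0.47)/0.0111 = -0.0116/0.0111 = -1.05.
Two-sided p-value ≈ 2·Φ(−1.051) = 0.2932; since p > α = 0.05, fail to reject H₀.

z = -1.05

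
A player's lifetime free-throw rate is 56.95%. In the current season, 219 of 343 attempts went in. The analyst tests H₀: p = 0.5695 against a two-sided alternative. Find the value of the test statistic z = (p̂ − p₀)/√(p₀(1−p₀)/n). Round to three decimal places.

z = 2.580

p̂ = 219/343 ≈ 0.63848.
SE = √(p₀(1−p₀)/n) = √(0.24517/343) = 0.02674.
z = (0.63848 − 0.5695)/0.02674 = 0.06898/0.02674 = 2.580.
Two-sided p-value ≈ 2·Φ(−2.580) = 0.0099.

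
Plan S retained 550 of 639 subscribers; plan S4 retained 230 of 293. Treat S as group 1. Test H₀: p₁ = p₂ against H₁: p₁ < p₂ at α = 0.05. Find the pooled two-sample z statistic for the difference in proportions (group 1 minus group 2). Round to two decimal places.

z = 2.91

p̂₁ = 550/639 ≈ 0.86072, p̂₂ = 230/293 ≈ 0.78498.
Pooled p̂ = (550+230)/(639+293) = 780/932 = 0.83691.
SE = √(p̂(1−p̂)(1/n₁+1/n₂)) = √(0.83691·0.16309·0.00497791) = √(0.000679444) = 0.02607.
z = (0.86072 − 0.78498)/0.02607 = 0.07574/0.02607 = 2.91.
p-value = P(Z < 2.906) ≈ 0.9982; since p > α = 0.05, fail to reject H₀.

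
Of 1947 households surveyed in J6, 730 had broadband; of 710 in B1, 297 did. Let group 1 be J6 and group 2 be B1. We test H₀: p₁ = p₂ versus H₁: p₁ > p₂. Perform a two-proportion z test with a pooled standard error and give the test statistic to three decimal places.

z = -2.032

p̂₁ = 730/1947 = 0.374936, p̂₂ = 297/710 = 0.418310.
Pooled p̂ = (730+297)/(1947+710) = 1027/2657 = 0.386526.
SE = √(0.237124 × 0.00192206) = 0.021349.
z = (0.374936 − 0.418310)/0.021349 = -0.043374/0.021349 = -2.032.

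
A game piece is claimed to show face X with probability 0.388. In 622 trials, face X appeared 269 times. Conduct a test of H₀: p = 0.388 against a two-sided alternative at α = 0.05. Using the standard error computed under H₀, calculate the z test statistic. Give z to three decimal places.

z = 2.276

p̂ = 269/622 ≈ 0.43248.
Under H₀, SE = √(0.388·0.612/622) = √(0.000381762) = 0.01954.
z = (0.43248 − 0.388)/0.01954 = 0.04448/0.01954 = 2.276.
Two-sided p-value ≈ 2·Φ(−2.276) = 0.0228, so at α = 0.05 we reject H₀.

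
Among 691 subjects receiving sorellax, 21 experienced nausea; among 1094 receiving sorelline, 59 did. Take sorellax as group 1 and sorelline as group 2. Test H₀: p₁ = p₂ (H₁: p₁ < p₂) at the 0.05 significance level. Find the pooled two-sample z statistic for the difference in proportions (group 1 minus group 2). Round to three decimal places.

z = -2.341

p̂₁ = 21/691 ≈ 0.030391, p̂₂ = 59/1094 ≈ 0.053931.
Pooled p̂ = (21+59)/(691+1094) = 80/1785 = 0.044818.
SE = √(0.0428093 × 0.00236125) = 0.010054.
z = (0.030391 − 0.053931)/0.010054 = -0.023540/0.010054 = -2.341.
p-value = P(Z < -2.341) ≈ 0.0096, so at α = 0.05 we reject H₀.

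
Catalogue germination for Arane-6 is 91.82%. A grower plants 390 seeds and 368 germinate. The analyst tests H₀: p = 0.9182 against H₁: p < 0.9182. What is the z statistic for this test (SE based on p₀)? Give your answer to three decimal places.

z = 1.830

p̂ = 368/390 ≈ 0.943590.
Under H₀, SE = √(0.9182·0.0818/390) = √(0.000192587) = 0.013878.
z = (0.943590 − 0.9182)/0.013878 = 0.025390/0.013878 = 1.830.
p-value = P(Z < 1.830) ≈ 0.9663.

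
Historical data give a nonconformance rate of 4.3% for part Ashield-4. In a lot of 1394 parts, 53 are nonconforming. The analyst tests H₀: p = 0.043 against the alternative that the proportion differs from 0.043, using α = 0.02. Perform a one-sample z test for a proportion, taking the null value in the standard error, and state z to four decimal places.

p̂ = 53/1394 ≈ 0.038020.
Standard error under H₀: √(0.043×0.957/1394) = 0.005433.
z = (0.038020 − 0.043)/0.005433 = -0.004980/0.005433 = -0.9166.
Two-sided p-value ≈ 2·Φ(−0.917) = 0.3594, so at α = 0.02 we fail to reject H₀.

z = -0.9166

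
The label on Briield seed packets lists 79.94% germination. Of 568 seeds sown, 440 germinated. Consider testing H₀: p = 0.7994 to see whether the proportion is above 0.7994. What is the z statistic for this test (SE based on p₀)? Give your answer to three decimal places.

z = -1.473

p̂ = 440/568 ≈ 0.77465.
Under H₀, SE = √(0.7994·0.2006/568) = √(0.000282323) = 0.01680.
z = (0.77465 − 0.7994)/0.01680 = -0.02475/0.01680 = -1.473.
p-value = P(Z > -1.473) ≈ 0.9296.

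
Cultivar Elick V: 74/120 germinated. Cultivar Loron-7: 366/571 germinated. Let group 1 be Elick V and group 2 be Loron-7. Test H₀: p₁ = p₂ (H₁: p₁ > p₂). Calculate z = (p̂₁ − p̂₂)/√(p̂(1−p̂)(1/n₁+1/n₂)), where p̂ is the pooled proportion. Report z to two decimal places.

z = -0.50

p̂₁ = 74/120 ≈ 0.6167, p̂₂ = 366/571 ≈ 0.6410.
Pooled p̂ = (74+366)/(120+571) = 440/691 = 0.6368.
SE = √(p̂(1−p̂)(1/n₁+1/n₂)) = √(0.6368·0.3632·0.0100846) = √(0.00233255) = 0.0483.
z = (0.6167 − 0.6410)/0.0483 = -0.0243/0.0483 = -0.50.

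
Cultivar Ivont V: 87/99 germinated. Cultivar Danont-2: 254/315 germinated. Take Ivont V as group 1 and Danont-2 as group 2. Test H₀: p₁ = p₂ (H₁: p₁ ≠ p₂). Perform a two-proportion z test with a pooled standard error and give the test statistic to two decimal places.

p̂₁ = 87/99 = 0.8788, p̂₂ = 254/315 = 0.8063.
Pooled p̂ = (87+254)/(99+315) = 341/414 = 0.8237.
SE = √(0.145237 × 0.0132756) = 0.0439.
z = (0.8788 − 0.8063)/0.0439 = 0.0725/0.0439 = 1.65.
p-value = 2·P(Z > 1.650) ≈ 0.0990.

z = 1.65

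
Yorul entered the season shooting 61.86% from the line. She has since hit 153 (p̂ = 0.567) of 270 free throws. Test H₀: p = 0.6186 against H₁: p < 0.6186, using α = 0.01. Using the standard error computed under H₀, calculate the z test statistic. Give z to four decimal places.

z = -1.7568

p̂ = 153/270 = 0.566667.
Standard error under H₀: √(0.6186×0.3814/270) = 0.029561.
z = (0.566667 − 0.6186)/0.029561 = -0.051933/0.029561 = -1.7568.
p-value = P(Z < -1.757) ≈ 0.0395; since p > α = 0.01, fail to reject H₀.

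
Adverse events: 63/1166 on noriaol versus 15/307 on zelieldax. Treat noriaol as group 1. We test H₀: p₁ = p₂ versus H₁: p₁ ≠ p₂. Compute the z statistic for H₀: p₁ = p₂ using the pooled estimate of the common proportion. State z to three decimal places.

p̂₁ = 63/1166 ≈ 0.05403, p̂₂ = 15/307 ≈ 0.04886.
Pooled p̂ = (63+15)/(1166+307) = 78/1473 = 0.05295.
SE = √(p̂(1−p̂)(1/n₁+1/n₂)) = √(0.05295·0.94705·0.00411496) = √(0.000206362) = 0.01437.
z = (0.05403 − 0.04886)/0.01437 = 0.00517/0.01437 = 0.360.

z = 0.360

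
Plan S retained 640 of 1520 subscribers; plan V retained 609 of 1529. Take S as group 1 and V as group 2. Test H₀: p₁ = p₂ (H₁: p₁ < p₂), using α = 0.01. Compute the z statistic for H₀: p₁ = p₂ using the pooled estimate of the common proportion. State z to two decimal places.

z = 1.28

p̂₁ = 640/1520 ≈ 0.4211, p̂₂ = 609/1529 ≈ 0.3983.
Pooled p̂ = (640+609)/(1520+1529) = 1249/3049 = 0.4096.
SE = √(0.241836 × 0.00131192) = 0.0178.
z = (0.4211 − 0.3983)/0.0178 = 0.0228/0.0178 = 1.28.
p-value = P(Z < 1.277) ≈ 0.8993, so at α = 0.01 we fail to reject H₀.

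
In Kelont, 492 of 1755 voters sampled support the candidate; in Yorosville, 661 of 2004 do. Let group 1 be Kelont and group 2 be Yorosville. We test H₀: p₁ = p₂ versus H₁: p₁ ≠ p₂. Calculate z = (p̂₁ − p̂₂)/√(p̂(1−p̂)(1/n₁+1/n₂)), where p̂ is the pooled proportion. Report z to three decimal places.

z = -3.283

p̂₁ = 492/1755 ≈ 0.280342, p̂₂ = 661/2004 ≈ 0.329840.
Pooled p̂ = (492+661)/(1755+2004) = 1153/3759 = 0.306731.
SE = √(0.212647 × 0.0010688) = 0.015076.
z = (0.280342 − 0.329840)/0.015076 = -0.049498/0.015076 = -3.283.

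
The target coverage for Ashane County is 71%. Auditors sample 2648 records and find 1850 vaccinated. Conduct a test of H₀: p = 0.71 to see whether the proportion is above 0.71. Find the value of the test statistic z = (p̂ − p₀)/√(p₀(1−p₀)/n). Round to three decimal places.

p̂ = 1850/2648 ≈ 0.69864.
SE = √(p₀(1−p₀)/n) = √(0.2059/2648) = 0.00882.
z = (0.69864 − 0.71)/0.00882 = -0.01136/0.00882 = -1.288.
p-value = P(Z > -1.288) ≈ 0.9012.

z = -1.288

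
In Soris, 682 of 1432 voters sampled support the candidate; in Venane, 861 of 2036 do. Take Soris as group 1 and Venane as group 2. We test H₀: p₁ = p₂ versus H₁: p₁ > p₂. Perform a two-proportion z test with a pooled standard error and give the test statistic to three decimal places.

z = 3.114

p̂₁ = 682/1432 = 0.47626, p̂₂ = 861/2036 = 0.42289.
Pooled p̂ = (682+861)/(1432+2036) = 1543/3468 = 0.44493.
SE = √(p̂(1−p̂)(1/n₁+1/n₂)) = √(0.44493·0.55507·0.00118948) = √(0.000293763) = 0.01714.
z = (0.47626 − 0.42289)/0.01714 = 0.05337/0.01714 = 3.114.
p-value = P(Z > 3.114) ≈ 0.0009.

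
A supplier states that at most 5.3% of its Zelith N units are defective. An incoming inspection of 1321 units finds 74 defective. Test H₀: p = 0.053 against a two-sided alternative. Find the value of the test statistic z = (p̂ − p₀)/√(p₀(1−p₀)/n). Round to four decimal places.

z = 0.4896

p̂ = 74/1321 ≈ 0.056018.
Standard error under H₀: √(0.053×0.947/1321) = 0.006164.
z = (0.056018 − 0.053)/0.006164 = 0.003018/0.006164 = 0.4896.
Two-sided p-value ≈ 2·Φ(−0.490) = 0.6244.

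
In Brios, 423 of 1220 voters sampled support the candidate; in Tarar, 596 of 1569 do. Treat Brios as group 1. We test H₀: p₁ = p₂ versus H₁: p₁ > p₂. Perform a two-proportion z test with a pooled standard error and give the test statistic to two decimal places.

z = -1.80

p̂₁ = 423/1220 ≈ 0.3467, p̂₂ = 596/1569 ≈ 0.3799.
Pooled p̂ = (423+596)/(1220+1569) = 1019/2789 = 0.3654.
SE = √(0.231873 × 0.00145702) = 0.0184.
z = (0.3467 − 0.3799)/0.0184 = -0.0332/0.0184 = -1.80.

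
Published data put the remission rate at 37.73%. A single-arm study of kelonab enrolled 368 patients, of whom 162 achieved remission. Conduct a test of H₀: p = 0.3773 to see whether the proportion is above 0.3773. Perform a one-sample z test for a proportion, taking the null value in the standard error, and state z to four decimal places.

z = 2.4901

p̂ = 162/368 ≈ 0.440217.
Standard error under H₀: √(0.3773×0.6227/368) = 0.025267.
z = (0.440217 − 0.3773)/0.025267 = 0.062917/0.025267 = 2.4901.
p-value = P(Z > 2.490) ≈ 0.0064.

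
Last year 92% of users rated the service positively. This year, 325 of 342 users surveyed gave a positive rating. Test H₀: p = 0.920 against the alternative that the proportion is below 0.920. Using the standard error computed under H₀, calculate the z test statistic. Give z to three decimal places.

z = 2.065

p̂ = 325/342 ≈ 0.95029.
Under H₀, SE = √(0.92·0.08/342) = √(0.000215205) = 0.01467.
z = (0.95029 − 0.92)/0.01467 = 0.03029/0.01467 = 2.065.
p-value = P(Z < 2.065) ≈ 0.9805.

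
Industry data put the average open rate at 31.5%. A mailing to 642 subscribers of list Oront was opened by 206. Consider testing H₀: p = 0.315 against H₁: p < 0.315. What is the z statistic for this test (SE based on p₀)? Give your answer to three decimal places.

z = 0.320

p̂ = 206/642 ≈ 0.32087.
Under H₀, SE = √(0.315·0.685/642) = √(0.000336098) = 0.01833.
z = (0.32087 − 0.315)/0.01833 = 0.00587/0.01833 = 0.320.
p-value = P(Z < 0.320) ≈ 0.6256.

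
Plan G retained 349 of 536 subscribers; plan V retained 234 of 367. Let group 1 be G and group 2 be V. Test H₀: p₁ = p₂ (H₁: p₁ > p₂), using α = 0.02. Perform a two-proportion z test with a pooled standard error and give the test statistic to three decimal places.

z = 0.417

p̂₁ = 349/536 = 0.65112, p̂₂ = 234/367 = 0.63760.
Pooled p̂ = (349+234)/(536+367) = 583/903 = 0.64563.
SE = √(p̂(1−p̂)(1/n₁+1/n₂)) = √(0.64563·0.35437·0.00459047) = √(0.00105027) = 0.03241.
z = (0.65112 − 0.63760)/0.03241 = 0.01352/0.03241 = 0.417.
p-value = P(Z > 0.417) ≈ 0.3383, so at α = 0.02 we fail to reject H₀.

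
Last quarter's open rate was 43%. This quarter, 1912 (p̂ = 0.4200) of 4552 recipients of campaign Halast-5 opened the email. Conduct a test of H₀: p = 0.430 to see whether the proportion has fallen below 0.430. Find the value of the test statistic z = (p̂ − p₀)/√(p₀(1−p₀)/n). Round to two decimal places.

z = -1.36

p̂ = 1912/4552 = 0.42004.
Under H₀, SE = √(0.43·0.57/4552) = √(5.38445e-05) = 0.00734.
z = (0.42004 − 0.43)/0.00734 = -0.00996/0.00734 = -1.36.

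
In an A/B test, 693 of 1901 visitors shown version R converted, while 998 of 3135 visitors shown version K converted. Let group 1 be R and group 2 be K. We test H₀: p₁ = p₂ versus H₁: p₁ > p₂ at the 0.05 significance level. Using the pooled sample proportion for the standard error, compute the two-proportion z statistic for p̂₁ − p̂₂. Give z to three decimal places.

p̂₁ = 693/1901 ≈ 0.364545, p̂₂ = 998/3135 ≈ 0.318341.
Pooled p̂ = (693+998)/(1901+3135) = 1691/5036 = 0.335782.
SE = √(0.223033 × 0.000845018) = 0.013728.
z = (0.364545 − 0.318341)/0.013728 = 0.046204/0.013728 = 3.366.
p-value = P(Z > 3.366) ≈ 0.0004. With α = 0.05, reject H₀.

z = 3.366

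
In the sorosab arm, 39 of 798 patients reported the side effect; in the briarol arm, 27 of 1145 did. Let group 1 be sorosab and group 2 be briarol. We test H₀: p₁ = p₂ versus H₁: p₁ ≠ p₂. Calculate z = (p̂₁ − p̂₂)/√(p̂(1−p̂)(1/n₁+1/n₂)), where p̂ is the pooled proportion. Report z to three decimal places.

p̂₁ = 39/798 = 0.048872, p̂₂ = 27/1145 = 0.023581.
Pooled p̂ = (39+27)/(798+1145) = 66/1943 = 0.033968.
SE = √(0.0328143 × 0.0021265) = 0.008353.
z = (0.048872 − 0.023581)/0.008353 = 0.025291/0.008353 = 3.028.

z = 3.028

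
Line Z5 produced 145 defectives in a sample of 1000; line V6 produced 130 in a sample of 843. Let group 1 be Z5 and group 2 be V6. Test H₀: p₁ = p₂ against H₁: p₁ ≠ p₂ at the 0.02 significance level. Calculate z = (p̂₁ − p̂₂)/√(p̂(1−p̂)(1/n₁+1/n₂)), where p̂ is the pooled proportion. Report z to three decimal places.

p̂₁ = 145/1000 ≈ 0.14500, p̂₂ = 130/843 ≈ 0.15421.
Pooled p̂ = (145+130)/(1000+843) = 275/1843 = 0.14921.
SE = √(p̂(1−p̂)(1/n₁+1/n₂)) = √(0.14921·0.85079·0.00218624) = √(0.00027754) = 0.01666.
z = (0.14500 − 0.15421)/0.01666 = -0.00921/0.01666 = -0.553.
p-value = 2·P(Z > 0.553) ≈ 0.5803, so at α = 0.02 we fail to reject H₀.

z = -0.553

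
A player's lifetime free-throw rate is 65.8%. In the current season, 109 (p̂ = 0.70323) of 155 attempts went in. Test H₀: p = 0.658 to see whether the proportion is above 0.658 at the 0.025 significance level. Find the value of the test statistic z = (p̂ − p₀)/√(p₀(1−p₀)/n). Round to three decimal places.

p̂ = 109/155 = 0.70323.
Under H₀, SE = √(0.658·0.342/155) = √(0.00145185) = 0.03810.
z = (0.70323 − 0.658)/0.03810 = 0.04523/0.03810 = 1.187.
p-value = P(Z > 1.187) ≈ 0.1176. With α = 0.025, fail to reject H₀.

z = 1.187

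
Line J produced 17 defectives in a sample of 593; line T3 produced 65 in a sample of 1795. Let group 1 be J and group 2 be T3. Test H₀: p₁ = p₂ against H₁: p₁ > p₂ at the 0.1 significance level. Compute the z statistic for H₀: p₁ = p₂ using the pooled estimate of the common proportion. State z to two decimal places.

z = -0.87

p̂₁ = 17/593 = 0.0287, p̂₂ = 65/1795 = 0.0362.
Pooled p̂ = (17+65)/(593+1795) = 82/2388 = 0.0343.
SE = √(p̂(1−p̂)(1/n₁+1/n₂)) = √(0.0343·0.9657·0.00224344) = √(7.43909e-05) = 0.0086.
z = (0.0287 − 0.0362)/0.0086 = -0.0075/0.0086 = -0.87.
p-value = P(Z > -0.875) ≈ 0.8091. With α = 0.1, fail to reject H₀.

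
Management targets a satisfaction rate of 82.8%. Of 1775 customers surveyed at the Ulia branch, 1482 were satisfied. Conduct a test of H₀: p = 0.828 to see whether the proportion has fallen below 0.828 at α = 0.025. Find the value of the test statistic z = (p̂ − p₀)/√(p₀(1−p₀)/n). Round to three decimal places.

p̂ = 1482/1775 ≈ 0.834930.
Standard error under H₀: √(0.828×0.172/1775) = 0.008957.
z = (0.834930 − 0.828)/0.008957 = 0.006930/0.008957 = 0.774.
p-value = P(Z < 0.774) ≈ 0.7804. With α = 0.025, fail to reject H₀.

z = 0.774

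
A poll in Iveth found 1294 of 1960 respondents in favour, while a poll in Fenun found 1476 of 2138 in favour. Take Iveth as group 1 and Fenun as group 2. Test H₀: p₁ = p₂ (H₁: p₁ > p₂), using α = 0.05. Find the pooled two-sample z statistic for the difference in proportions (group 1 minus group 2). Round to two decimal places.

z = -2.06

p̂₁ = 1294/1960 = 0.66020, p̂₂ = 1476/2138 = 0.69036.
Pooled p̂ = (1294+1476)/(1960+2138) = 2770/4098 = 0.67594.
SE = √(p̂(1−p̂)(1/n₁+1/n₂)) = √(0.67594·0.32406·0.000977931) = √(0.000214211) = 0.01464.
z = (0.66020 − 0.69036)/0.01464 = -0.03016/0.01464 = -2.06.
p-value = P(Z > -2.061) ≈ 0.9803; since p > α = 0.05, fail to reject H₀.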